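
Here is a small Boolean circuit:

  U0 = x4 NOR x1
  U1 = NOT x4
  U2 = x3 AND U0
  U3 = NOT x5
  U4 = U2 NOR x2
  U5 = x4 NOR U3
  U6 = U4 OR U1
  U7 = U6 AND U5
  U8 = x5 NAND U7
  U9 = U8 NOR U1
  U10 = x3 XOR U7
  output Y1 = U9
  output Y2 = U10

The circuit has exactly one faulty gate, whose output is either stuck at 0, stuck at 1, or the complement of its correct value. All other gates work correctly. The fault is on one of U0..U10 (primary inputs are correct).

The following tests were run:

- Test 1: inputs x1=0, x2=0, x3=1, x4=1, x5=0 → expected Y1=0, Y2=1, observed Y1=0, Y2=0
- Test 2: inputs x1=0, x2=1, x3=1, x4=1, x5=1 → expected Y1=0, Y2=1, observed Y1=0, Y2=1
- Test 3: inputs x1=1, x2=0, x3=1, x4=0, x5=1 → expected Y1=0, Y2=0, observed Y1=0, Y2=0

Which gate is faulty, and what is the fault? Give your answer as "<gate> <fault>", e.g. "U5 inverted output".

Fault-free values for test 1 (x1=0, x2=0, x3=1, x4=1, x5=0): U0=0, U1=0, U2=0, U3=1, U4=1, U5=0, U6=1, U7=0, U8=1, U9=0, U10=1, giving Y1=0, Y2=1. Observed Y1=0, Y2=0.
Test 1: faults giving observed Y1=0, Y2=0 are {U5 stuck-at-1, U5 inverted output, U7 stuck-at-1, U7 inverted output, U10 stuck-at-0, U10 inverted output}.
Test 2 (x1=0, x2=1, x3=1, x4=1, x5=1): fault-free U0=0, U1=0, U2=0, U3=0, U4=0, U5=0, U6=0, U7=0, U8=1, U9=0, U10=1 → Y1=0, Y2=1; observed Y1=0, Y2=1. Eliminates U7 stuck-at-1, U7 inverted output, U10 stuck-at-0, U10 inverted output.
Test 3 (x1=1, x2=0, x3=1, x4=0, x5=1): fault-free U0=0, U1=1, U2=0, U3=0, U4=1, U5=1, U6=1, U7=1, U8=0, U9=0, U10=0 → Y1=0, Y2=0; observed Y1=0, Y2=0. Eliminates U5 inverted output.
Only U5 stuck-at-1 is consistent with every test.

U5 stuck-at-1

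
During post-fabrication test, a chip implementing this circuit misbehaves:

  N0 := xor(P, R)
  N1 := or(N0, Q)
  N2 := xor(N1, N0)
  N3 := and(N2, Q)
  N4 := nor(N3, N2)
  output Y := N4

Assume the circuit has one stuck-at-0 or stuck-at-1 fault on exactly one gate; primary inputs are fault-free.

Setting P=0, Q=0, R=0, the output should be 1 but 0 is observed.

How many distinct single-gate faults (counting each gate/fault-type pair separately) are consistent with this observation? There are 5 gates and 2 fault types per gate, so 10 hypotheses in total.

4

Fault-free: N0=0, N1=0, N2=0, N3=0, N4=1 → 1. Observed 0.
  N0 stuck-at-0: output 1 ✗
  N0 stuck-at-1: output 1 ✗
  N1 stuck-at-0: output 1 ✗
  N1 stuck-at-1: output 0 ✓
  N2 stuck-at-0: output 1 ✗
  N2 stuck-at-1: output 0 ✓
  N3 stuck-at-0: output 1 ✗
  N3 stuck-at-1: output 0 ✓
  N4 stuck-at-0: output 0 ✓
  N4 stuck-at-1: output 1 ✗
Consistent faults: {N1 stuck-at-1, N2 stuck-at-1, N3 stuck-at-1, N4 stuck-at-0} — 4 in all.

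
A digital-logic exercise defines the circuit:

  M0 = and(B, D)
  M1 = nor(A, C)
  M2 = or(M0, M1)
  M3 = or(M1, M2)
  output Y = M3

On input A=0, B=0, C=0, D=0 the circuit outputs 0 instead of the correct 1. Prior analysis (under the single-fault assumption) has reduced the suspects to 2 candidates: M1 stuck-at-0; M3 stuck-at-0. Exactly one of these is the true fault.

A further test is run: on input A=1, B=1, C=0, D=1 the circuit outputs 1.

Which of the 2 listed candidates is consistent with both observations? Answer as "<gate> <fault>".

Evaluate each candidate on input A=1, B=1, C=0, D=1:
  M1 stuck-at-0: M0=1, M1=0 [stuck-at-0], M2=1, M3=1 → 1 — matches
  M3 stuck-at-0: M0=1, M1=0, M2=1, M3=0 [stuck-at-0] → 0 — eliminated
Only M1 stuck-at-0 reproduces the observed 1.

M1 stuck-at-0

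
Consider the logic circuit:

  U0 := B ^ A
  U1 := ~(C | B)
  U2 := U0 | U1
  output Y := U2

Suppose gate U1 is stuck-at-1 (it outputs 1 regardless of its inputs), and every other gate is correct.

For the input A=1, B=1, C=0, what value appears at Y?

1

Propagate with U1 forced: U0=0, U1=1 [stuck-at-1], U2=1.
So Y = 1. (Without the fault it would be 0.)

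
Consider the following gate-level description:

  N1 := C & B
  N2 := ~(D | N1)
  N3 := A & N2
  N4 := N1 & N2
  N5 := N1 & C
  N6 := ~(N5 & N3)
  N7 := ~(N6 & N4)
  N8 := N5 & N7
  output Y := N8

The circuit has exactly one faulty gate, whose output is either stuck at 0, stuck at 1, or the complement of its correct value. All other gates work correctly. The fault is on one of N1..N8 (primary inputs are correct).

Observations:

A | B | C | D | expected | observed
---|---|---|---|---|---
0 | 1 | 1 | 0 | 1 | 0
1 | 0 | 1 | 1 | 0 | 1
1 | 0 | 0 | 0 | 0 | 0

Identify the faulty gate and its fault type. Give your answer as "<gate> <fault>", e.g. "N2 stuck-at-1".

N1 inverted output

Fault-free values for test 1 (A=0, B=1, C=1, D=0): N1=1, N2=0, N3=0, N4=0, N5=1, N6=1, N7=1, N8=1, giving Y=1. Observed 0.
Test 1: faults giving observed 0 are {N1 stuck-at-0, N1 inverted output, N2 stuck-at-1, N2 inverted output, N4 stuck-at-1, N4 inverted output, N5 stuck-at-0, N5 inverted output, N7 stuck-at-0, N7 inverted output, N8 stuck-at-0, N8 inverted output}.
Test 2 (A=1, B=0, C=1, D=1): fault-free N1=0, N2=0, N3=0, N4=0, N5=0, N6=1, N7=1, N8=0 → 0; observed 1. Eliminates N1 stuck-at-0, N2 stuck-at-1, N2 inverted output, N4 stuck-at-1, N4 inverted output, N5 stuck-at-0, N7 stuck-at-0, N7 inverted output, N8 stuck-at-0.
Test 3 (A=1, B=0, C=0, D=0): fault-free N1=0, N2=1, N3=1, N4=0, N5=0, N6=1, N7=1, N8=0 → 0; observed 0. Eliminates N5 inverted output, N8 inverted output.
Only N1 inverted output is consistent with every test.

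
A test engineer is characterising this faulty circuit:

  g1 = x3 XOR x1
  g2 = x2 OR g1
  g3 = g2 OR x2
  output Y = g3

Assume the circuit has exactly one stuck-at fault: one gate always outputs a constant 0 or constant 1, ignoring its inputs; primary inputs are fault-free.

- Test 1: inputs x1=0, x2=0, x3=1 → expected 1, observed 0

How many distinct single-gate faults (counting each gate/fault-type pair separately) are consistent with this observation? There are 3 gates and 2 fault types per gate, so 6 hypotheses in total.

3

Fault-free: g1=1, g2=1, g3=1 → 1. Observed 0.
  g1 stuck-at-0: output 0 ✓
  g1 stuck-at-1: output 1 ✗
  g2 stuck-at-0: output 0 ✓
  g2 stuck-at-1: output 1 ✗
  g3 stuck-at-0: output 0 ✓
  g3 stuck-at-1: output 1 ✗
Consistent faults: {g1 stuck-at-0, g2 stuck-at-0, g3 stuck-at-0} — 3 in all.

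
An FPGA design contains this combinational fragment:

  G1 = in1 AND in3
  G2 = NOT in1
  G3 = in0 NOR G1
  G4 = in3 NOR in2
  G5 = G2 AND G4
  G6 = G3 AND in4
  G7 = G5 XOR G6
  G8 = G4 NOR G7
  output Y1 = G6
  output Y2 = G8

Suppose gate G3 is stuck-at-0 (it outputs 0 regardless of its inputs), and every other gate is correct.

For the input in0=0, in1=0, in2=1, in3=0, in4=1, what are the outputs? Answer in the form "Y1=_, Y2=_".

Y1=0, Y2=1

Propagate with G3 forced: G1=0, G2=1, G3=0 [stuck-at-0], G4=0, G5=0, G6=0, G7=0, G8=1.
So the outputs are Y1=0, Y2=1. (Without the fault they would be Y1=1, Y2=0.)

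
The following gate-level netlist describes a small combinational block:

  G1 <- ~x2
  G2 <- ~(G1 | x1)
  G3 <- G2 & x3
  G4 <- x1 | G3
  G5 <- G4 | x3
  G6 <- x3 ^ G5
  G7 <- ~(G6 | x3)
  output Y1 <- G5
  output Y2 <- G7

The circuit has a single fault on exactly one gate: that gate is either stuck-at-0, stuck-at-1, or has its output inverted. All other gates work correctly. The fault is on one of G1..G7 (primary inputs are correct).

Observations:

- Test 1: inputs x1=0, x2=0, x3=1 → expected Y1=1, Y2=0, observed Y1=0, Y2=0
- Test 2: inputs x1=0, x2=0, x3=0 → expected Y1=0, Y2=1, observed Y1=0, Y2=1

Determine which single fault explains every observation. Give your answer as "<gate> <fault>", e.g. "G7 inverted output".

Fault-free values for test 1 (x1=0, x2=0, x3=1): G1=1, G2=0, G3=0, G4=0, G5=1, G6=0, G7=0, giving Y1=1, Y2=0. Observed Y1=0, Y2=0.
Test 1: faults giving observed Y1=0, Y2=0 are {G5 stuck-at-0, G5 inverted output}.
Test 2 (x1=0, x2=0, x3=0): fault-free G1=1, G2=0, G3=0, G4=0, G5=0, G6=0, G7=1 → Y1=0, Y2=1; observed Y1=0, Y2=1. Eliminates G5 inverted output.
Only G5 stuck-at-0 is consistent with every test.

G5 stuck-at-0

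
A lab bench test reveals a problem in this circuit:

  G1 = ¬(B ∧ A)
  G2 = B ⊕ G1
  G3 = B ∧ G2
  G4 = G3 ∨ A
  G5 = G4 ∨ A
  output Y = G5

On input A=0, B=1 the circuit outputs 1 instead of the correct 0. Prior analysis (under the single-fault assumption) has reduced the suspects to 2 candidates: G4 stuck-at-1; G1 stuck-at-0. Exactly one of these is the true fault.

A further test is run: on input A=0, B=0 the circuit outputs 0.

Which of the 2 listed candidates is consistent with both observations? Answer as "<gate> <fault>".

G1 stuck-at-0

Evaluate each candidate on input A=0, B=0:
  G4 stuck-at-1: G1=1, G2=1, G3=0, G4=1 [stuck-at-1], G5=1 → 1 — eliminated
  G1 stuck-at-0: G1=0 [stuck-at-0], G2=0, G3=0, G4=0, G5=0 → 0 — matches
Only G1 stuck-at-0 reproduces the observed 0.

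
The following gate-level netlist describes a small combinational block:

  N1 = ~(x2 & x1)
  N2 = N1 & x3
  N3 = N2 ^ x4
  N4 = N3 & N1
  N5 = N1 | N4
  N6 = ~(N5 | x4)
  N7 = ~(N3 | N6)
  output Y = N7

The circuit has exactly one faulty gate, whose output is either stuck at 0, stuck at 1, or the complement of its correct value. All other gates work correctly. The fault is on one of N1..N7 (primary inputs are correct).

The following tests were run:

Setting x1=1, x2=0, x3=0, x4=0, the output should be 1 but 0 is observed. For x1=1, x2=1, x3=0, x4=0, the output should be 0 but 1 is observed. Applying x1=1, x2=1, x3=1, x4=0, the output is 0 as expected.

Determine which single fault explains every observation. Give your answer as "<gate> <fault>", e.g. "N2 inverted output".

Fault-free values for test 1 (x1=1, x2=0, x3=0, x4=0): N1=1, N2=0, N3=0, N4=0, N5=1, N6=0, N7=1, giving Y=1. Observed 0.
Test 1: faults giving observed 0 are {N1 stuck-at-0, N1 inverted output, N2 stuck-at-1, N2 inverted output, N3 stuck-at-1, N3 inverted output, N5 stuck-at-0, N5 inverted output, N6 stuck-at-1, N6 inverted output, N7 stuck-at-0, N7 inverted output}.
Test 2 (x1=1, x2=1, x3=0, x4=0): fault-free N1=0, N2=0, N3=0, N4=0, N5=0, N6=1, N7=0 → 0; observed 1. Eliminates N1 stuck-at-0, N2 stuck-at-1, N2 inverted output, N3 stuck-at-1, N3 inverted output, N5 stuck-at-0, N6 stuck-at-1, N7 stuck-at-0.
Test 3 (x1=1, x2=1, x3=1, x4=0): fault-free N1=0, N2=0, N3=0, N4=0, N5=0, N6=1, N7=0 → 0; observed 0. Eliminates N5 inverted output, N6 inverted output, N7 inverted output.
Only N1 inverted output is consistent with every test.

N1 inverted output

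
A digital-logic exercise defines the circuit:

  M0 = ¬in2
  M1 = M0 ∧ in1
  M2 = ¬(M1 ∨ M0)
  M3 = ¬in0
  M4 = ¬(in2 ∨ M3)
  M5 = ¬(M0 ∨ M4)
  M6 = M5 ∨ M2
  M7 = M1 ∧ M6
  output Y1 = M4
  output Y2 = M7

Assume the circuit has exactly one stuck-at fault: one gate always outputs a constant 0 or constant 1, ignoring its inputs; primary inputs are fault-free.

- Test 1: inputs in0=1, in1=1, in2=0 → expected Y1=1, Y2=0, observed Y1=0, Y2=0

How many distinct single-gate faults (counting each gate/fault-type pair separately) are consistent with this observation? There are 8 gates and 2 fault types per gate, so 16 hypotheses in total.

Fault-free: M0=1, M1=1, M2=0, M3=0, M4=1, M5=0, M6=0, M7=0 → Y1=1, Y2=0. Observed Y1=0, Y2=0.
  M0: none of the 2 fault types match ✗
  M1: none of the 2 fault types match ✗
  M2: none of the 2 fault types match ✗
  M3: stuck-at-1 ✓; others ✗
  M4: stuck-at-0 ✓; others ✗
  M5: none of the 2 fault types match ✗
  M6: none of the 2 fault types match ✗
  M7: none of the 2 fault types match ✗
Consistent faults: {M3 stuck-at-1, M4 stuck-at-0} — 2 in all.

2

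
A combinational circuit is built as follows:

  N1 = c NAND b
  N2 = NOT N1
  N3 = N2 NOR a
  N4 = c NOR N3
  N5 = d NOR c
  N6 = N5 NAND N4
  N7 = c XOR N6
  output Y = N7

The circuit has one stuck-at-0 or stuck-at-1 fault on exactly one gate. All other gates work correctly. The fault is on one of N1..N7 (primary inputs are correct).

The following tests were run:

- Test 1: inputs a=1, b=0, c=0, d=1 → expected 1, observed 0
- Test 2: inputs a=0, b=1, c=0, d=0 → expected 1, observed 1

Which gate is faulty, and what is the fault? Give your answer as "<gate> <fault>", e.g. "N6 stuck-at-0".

N5 stuck-at-1

Fault-free values for test 1 (a=1, b=0, c=0, d=1): N1=1, N2=0, N3=0, N4=1, N5=0, N6=1, N7=1, giving Y=1. Observed 0.
Test 1: faults giving observed 0 are {N5 stuck-at-1, N6 stuck-at-0, N7 stuck-at-0}.
Test 2 (a=0, b=1, c=0, d=0): fault-free N1=1, N2=0, N3=1, N4=0, N5=1, N6=1, N7=1 → 1; observed 1. Eliminates N6 stuck-at-0, N7 stuck-at-0.
Only N5 stuck-at-1 is consistent with every test.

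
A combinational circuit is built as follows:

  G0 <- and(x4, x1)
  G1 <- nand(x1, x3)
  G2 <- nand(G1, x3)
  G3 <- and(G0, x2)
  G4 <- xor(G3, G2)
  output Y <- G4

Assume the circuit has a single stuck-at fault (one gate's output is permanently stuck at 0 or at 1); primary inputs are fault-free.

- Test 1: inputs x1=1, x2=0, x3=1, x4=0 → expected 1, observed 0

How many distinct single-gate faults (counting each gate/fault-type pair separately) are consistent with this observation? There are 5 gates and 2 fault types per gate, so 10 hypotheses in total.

4

Fault-free: G0=0, G1=0, G2=1, G3=0, G4=1 → 1. Observed 0.
  G0 stuck-at-0: output 1 ✗
  G0 stuck-at-1: output 1 ✗
  G1 stuck-at-0: output 1 ✗
  G1 stuck-at-1: output 0 ✓
  G2 stuck-at-0: output 0 ✓
  G2 stuck-at-1: output 1 ✗
  G3 stuck-at-0: output 1 ✗
  G3 stuck-at-1: output 0 ✓
  G4 stuck-at-0: output 0 ✓
  G4 stuck-at-1: output 1 ✗
Consistent faults: {G1 stuck-at-1, G2 stuck-at-0, G3 stuck-at-1, G4 stuck-at-0} — 4 in all.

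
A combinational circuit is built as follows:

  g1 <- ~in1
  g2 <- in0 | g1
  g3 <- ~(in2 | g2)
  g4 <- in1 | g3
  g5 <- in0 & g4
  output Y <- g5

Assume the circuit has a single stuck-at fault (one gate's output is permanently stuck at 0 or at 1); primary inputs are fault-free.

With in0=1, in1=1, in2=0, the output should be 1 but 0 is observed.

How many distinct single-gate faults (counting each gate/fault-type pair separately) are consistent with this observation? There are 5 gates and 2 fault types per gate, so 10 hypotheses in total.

Fault-free: g1=0, g2=1, g3=0, g4=1, g5=1 → 1. Observed 0.
  g1 stuck-at-0: output 1 ✗
  g1 stuck-at-1: output 1 ✗
  g2 stuck-at-0: output 1 ✗
  g2 stuck-at-1: output 1 ✗
  g3 stuck-at-0: output 1 ✗
  g3 stuck-at-1: output 1 ✗
  g4 stuck-at-0: output 0 ✓
  g4 stuck-at-1: output 1 ✗
  g5 stuck-at-0: output 0 ✓
  g5 stuck-at-1: output 1 ✗
Consistent faults: {g4 stuck-at-0, g5 stuck-at-0} — 2 in all.

2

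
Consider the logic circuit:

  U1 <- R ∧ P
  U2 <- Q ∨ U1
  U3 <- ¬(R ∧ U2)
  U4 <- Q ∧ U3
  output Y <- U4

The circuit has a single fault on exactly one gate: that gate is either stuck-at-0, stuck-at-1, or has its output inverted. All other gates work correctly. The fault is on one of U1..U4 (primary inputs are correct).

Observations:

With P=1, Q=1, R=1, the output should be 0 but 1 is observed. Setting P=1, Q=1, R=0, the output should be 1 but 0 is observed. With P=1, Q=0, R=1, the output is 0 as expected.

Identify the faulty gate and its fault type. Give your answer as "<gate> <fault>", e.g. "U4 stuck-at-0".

U3 inverted output

Fault-free values for test 1 (P=1, Q=1, R=1): U1=1, U2=1, U3=0, U4=0, giving Y=0. Observed 1.
Test 1: faults giving observed 1 are {U2 stuck-at-0, U2 inverted output, U3 stuck-at-1, U3 inverted output, U4 stuck-at-1, U4 inverted output}.
Test 2 (P=1, Q=1, R=0): fault-free U1=0, U2=1, U3=1, U4=1 → 1; observed 0. Eliminates U2 stuck-at-0, U2 inverted output, U3 stuck-at-1, U4 stuck-at-1.
Test 3 (P=1, Q=0, R=1): fault-free U1=1, U2=1, U3=0, U4=0 → 0; observed 0. Eliminates U4 inverted output.
Only U3 inverted output is consistent with every test.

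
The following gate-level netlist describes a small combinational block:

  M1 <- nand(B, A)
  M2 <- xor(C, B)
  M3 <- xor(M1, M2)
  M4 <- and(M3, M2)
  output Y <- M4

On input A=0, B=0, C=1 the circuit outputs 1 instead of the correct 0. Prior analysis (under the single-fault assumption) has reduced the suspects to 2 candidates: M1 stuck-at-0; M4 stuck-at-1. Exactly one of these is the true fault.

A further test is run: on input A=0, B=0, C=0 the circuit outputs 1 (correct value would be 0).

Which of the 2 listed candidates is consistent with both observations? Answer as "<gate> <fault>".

M4 stuck-at-1

Evaluate each candidate on input A=0, B=0, C=0:
  M1 stuck-at-0: M1=0 [stuck-at-0], M2=0, M3=0, M4=0 → 0 — eliminated
  M4 stuck-at-1: M1=1, M2=0, M3=1, M4=1 [stuck-at-1] → 1 — matches
Only M4 stuck-at-1 reproduces the observed 1.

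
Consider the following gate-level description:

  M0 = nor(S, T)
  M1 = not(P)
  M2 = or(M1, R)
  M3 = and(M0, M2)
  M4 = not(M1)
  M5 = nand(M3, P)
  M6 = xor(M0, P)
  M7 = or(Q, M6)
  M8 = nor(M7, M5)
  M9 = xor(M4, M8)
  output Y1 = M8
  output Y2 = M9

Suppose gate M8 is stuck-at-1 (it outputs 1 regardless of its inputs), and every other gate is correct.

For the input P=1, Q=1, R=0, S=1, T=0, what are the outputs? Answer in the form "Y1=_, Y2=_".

Propagate with M8 forced: M0=0, M1=0, M2=0, M3=0, M4=1, M5=1, M6=1, M7=1, M8=1 [stuck-at-1], M9=0.
So the outputs are Y1=1, Y2=0. (Without the fault they would be Y1=0, Y2=1.)

Y1=1, Y2=0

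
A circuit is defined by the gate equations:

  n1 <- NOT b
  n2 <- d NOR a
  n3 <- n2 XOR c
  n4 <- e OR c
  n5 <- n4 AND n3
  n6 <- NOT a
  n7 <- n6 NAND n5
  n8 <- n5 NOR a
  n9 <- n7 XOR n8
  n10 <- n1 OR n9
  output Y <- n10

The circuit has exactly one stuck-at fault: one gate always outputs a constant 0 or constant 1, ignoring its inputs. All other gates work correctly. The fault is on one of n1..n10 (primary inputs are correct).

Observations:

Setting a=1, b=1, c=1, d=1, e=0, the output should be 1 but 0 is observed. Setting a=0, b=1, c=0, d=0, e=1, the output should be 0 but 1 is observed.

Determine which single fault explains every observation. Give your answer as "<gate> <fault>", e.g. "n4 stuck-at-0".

n8 stuck-at-1

Fault-free values for test 1 (a=1, b=1, c=1, d=1, e=0): n1=0, n2=0, n3=1, n4=1, n5=1, n6=0, n7=1, n8=0, n9=1, n10=1, giving Y=1. Observed 0.
Test 1: faults giving observed 0 are {n6 stuck-at-1, n7 stuck-at-0, n8 stuck-at-1, n9 stuck-at-0, n10 stuck-at-0}.
Test 2 (a=0, b=1, c=0, d=0, e=1): fault-free n1=0, n2=1, n3=1, n4=1, n5=1, n6=1, n7=0, n8=0, n9=0, n10=0 → 0; observed 1. Eliminates n6 stuck-at-1, n7 stuck-at-0, n9 stuck-at-0, n10 stuck-at-0.
Only n8 stuck-at-1 is consistent with every test.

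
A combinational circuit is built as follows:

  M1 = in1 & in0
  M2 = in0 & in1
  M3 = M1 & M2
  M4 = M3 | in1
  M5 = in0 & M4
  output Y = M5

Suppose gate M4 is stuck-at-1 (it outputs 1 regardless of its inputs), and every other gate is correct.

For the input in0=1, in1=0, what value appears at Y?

Propagate with M4 forced: M1=0, M2=0, M3=0, M4=1 [stuck-at-1], M5=1.
So Y = 1. (Without the fault it would be 0.)

1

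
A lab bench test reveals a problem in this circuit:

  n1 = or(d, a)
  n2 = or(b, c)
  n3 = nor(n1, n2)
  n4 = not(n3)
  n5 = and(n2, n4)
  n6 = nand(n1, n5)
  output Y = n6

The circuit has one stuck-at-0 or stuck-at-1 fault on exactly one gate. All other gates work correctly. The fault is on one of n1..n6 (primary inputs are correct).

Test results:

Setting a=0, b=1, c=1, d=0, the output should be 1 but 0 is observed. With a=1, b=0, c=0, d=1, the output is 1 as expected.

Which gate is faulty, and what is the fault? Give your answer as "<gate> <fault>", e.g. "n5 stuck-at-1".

Fault-free values for test 1 (a=0, b=1, c=1, d=0): n1=0, n2=1, n3=0, n4=1, n5=1, n6=1, giving Y=1. Observed 0.
Test 1: faults giving observed 0 are {n1 stuck-at-1, n6 stuck-at-0}.
Test 2 (a=1, b=0, c=0, d=1): fault-free n1=1, n2=0, n3=0, n4=1, n5=0, n6=1 → 1; observed 1. Eliminates n6 stuck-at-0.
Only n1 stuck-at-1 is consistent with every test.

n1 stuck-at-1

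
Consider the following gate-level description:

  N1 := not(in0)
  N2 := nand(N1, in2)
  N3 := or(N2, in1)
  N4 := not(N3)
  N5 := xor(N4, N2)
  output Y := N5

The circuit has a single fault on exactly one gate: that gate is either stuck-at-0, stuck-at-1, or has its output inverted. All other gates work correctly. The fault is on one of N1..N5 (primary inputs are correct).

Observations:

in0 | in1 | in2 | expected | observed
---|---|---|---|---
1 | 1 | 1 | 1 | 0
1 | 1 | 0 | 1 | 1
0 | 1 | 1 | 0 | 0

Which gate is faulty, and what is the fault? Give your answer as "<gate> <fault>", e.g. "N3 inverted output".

Fault-free values for test 1 (in0=1, in1=1, in2=1): N1=0, N2=1, N3=1, N4=0, N5=1, giving Y=1. Observed 0.
Test 1: faults giving observed 0 are {N1 stuck-at-1, N1 inverted output, N2 stuck-at-0, N2 inverted output, N3 stuck-at-0, N3 inverted output, N4 stuck-at-1, N4 inverted output, N5 stuck-at-0, N5 inverted output}.
Test 2 (in0=1, in1=1, in2=0): fault-free N1=0, N2=1, N3=1, N4=0, N5=1 → 1; observed 1. Eliminates N2 stuck-at-0, N2 inverted output, N3 stuck-at-0, N3 inverted output, N4 stuck-at-1, N4 inverted output, N5 stuck-at-0, N5 inverted output.
Test 3 (in0=0, in1=1, in2=1): fault-free N1=1, N2=0, N3=1, N4=0, N5=0 → 0; observed 0. Eliminates N1 inverted output.
Only N1 stuck-at-1 is consistent with every test.

N1 stuck-at-1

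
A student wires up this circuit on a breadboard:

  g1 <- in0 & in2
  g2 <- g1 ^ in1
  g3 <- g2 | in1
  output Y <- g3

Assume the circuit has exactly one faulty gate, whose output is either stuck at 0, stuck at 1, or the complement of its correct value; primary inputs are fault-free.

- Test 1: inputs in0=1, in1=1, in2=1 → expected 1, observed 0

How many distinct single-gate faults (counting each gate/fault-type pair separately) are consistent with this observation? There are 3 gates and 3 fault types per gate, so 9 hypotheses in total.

2

Fault-free: g1=1, g2=0, g3=1 → 1. Observed 0.
  g1 stuck-at-0: output 1 ✗
  g1 stuck-at-1: output 1 ✗
  g1 inverted output: output 1 ✗
  g2 stuck-at-0: output 1 ✗
  g2 stuck-at-1: output 1 ✗
  g2 inverted output: output 1 ✗
  g3 stuck-at-0: output 0 ✓
  g3 stuck-at-1: output 1 ✗
  g3 inverted output: output 0 ✓
Consistent faults: {g3 stuck-at-0, g3 inverted output} — 2 in all.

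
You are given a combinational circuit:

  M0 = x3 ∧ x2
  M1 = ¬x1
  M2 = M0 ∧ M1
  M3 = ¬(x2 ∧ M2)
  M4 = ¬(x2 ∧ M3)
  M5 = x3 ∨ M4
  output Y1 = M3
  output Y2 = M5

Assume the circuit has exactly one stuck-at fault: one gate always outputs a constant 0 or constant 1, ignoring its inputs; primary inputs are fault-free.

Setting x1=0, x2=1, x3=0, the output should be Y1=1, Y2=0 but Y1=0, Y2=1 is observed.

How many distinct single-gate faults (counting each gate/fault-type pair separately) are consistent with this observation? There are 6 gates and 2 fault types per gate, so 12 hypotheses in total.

Fault-free: M0=0, M1=1, M2=0, M3=1, M4=0, M5=0 → Y1=1, Y2=0. Observed Y1=0, Y2=1.
  M0 stuck-at-0: output Y1=1, Y2=0 ✗
  M0 stuck-at-1: output Y1=0, Y2=1 ✓
  M1 stuck-at-0: output Y1=1, Y2=0 ✗
  M1 stuck-at-1: output Y1=1, Y2=0 ✗
  M2 stuck-at-0: output Y1=1, Y2=0 ✗
  M2 stuck-at-1: output Y1=0, Y2=1 ✓
  M3 stuck-at-0: output Y1=0, Y2=1 ✓
  M3 stuck-at-1: output Y1=1, Y2=0 ✗
  M4 stuck-at-0: output Y1=1, Y2=0 ✗
  M4 stuck-at-1: output Y1=1, Y2=1 ✗
  M5 stuck-at-0: output Y1=1, Y2=0 ✗
  M5 stuck-at-1: output Y1=1, Y2=1 ✗
Consistent faults: {M0 stuck-at-1, M2 stuck-at-1, M3 stuck-at-0} — 3 in all.

3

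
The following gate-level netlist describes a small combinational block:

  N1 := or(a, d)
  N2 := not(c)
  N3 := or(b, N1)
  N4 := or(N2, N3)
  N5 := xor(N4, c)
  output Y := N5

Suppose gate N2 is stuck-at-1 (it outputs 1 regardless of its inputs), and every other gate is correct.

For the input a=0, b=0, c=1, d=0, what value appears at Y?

Propagate with N2 forced: N1=0, N2=1 [stuck-at-1], N3=0, N4=1, N5=0.
So Y = 0. (Without the fault it would be 1.)

0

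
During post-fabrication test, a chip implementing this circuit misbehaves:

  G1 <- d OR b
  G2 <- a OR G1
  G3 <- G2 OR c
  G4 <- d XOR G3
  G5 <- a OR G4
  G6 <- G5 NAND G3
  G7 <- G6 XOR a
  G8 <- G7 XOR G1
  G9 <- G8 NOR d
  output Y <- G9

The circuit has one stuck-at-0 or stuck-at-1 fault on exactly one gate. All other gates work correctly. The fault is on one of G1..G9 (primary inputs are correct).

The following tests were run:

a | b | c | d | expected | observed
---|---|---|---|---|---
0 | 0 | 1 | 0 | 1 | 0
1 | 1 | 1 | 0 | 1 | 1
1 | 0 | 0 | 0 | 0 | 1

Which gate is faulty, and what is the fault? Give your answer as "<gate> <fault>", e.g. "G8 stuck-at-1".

G1 stuck-at-1

Fault-free values for test 1 (a=0, b=0, c=1, d=0): G1=0, G2=0, G3=1, G4=1, G5=1, G6=0, G7=0, G8=0, G9=1, giving Y=1. Observed 0.
Test 1: faults giving observed 0 are {G1 stuck-at-1, G3 stuck-at-0, G4 stuck-at-0, G5 stuck-at-0, G6 stuck-at-1, G7 stuck-at-1, G8 stuck-at-1, G9 stuck-at-0}.
Test 2 (a=1, b=1, c=1, d=0): fault-free G1=1, G2=1, G3=1, G4=1, G5=1, G6=0, G7=1, G8=0, G9=1 → 1; observed 1. Eliminates G3 stuck-at-0, G5 stuck-at-0, G6 stuck-at-1, G8 stuck-at-1, G9 stuck-at-0.
Test 3 (a=1, b=0, c=0, d=0): fault-free G1=0, G2=1, G3=1, G4=1, G5=1, G6=0, G7=1, G8=1, G9=0 → 0; observed 1. Eliminates G4 stuck-at-0, G7 stuck-at-1.
Only G1 stuck-at-1 is consistent with every test.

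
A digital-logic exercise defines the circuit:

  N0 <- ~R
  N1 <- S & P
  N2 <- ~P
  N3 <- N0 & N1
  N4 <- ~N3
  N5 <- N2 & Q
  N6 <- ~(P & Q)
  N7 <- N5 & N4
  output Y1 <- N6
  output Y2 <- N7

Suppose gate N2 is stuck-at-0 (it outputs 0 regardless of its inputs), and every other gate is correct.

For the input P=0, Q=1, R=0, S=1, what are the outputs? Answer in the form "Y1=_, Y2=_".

Y1=1, Y2=0

Propagate with N2 forced: N0=1, N1=0, N2=0 [stuck-at-0], N3=0, N4=1, N5=0, N6=1, N7=0.
So the outputs are Y1=1, Y2=0. (Without the fault they would be Y1=1, Y2=1.)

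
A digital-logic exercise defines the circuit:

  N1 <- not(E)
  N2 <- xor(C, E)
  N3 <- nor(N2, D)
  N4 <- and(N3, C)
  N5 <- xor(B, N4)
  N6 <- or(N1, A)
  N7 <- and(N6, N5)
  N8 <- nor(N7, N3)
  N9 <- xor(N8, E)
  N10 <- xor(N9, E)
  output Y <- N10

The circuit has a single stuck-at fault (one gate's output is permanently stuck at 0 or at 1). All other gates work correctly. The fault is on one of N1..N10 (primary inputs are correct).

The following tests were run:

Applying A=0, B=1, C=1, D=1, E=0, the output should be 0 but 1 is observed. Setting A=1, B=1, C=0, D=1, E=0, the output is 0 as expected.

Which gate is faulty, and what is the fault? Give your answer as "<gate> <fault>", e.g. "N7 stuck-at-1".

N1 stuck-at-0

Fault-free values for test 1 (A=0, B=1, C=1, D=1, E=0): N1=1, N2=1, N3=0, N4=0, N5=1, N6=1, N7=1, N8=0, N9=0, N10=0, giving Y=0. Observed 1.
Test 1: faults giving observed 1 are {N1 stuck-at-0, N4 stuck-at-1, N5 stuck-at-0, N6 stuck-at-0, N7 stuck-at-0, N8 stuck-at-1, N9 stuck-at-1, N10 stuck-at-1}.
Test 2 (A=1, B=1, C=0, D=1, E=0): fault-free N1=1, N2=0, N3=0, N4=0, N5=1, N6=1, N7=1, N8=0, N9=0, N10=0 → 0; observed 0. Eliminates N4 stuck-at-1, N5 stuck-at-0, N6 stuck-at-0, N7 stuck-at-0, N8 stuck-at-1, N9 stuck-at-1, N10 stuck-at-1.
Only N1 stuck-at-0 is consistent with every test.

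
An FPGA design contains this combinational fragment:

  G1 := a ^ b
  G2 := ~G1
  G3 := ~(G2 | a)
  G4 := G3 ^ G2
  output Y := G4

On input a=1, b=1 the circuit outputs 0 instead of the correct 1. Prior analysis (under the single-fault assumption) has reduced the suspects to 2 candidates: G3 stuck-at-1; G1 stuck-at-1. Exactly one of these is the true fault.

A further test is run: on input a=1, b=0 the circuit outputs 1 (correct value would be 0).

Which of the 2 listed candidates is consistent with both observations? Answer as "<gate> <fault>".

Evaluate each candidate on input a=1, b=0:
  G3 stuck-at-1: G1=1, G2=0, G3=1 [stuck-at-1], G4=1 → 1 — matches
  G1 stuck-at-1: G1=1 [stuck-at-1], G2=0, G3=0, G4=0 → 0 — eliminated
Only G3 stuck-at-1 reproduces the observed 1.

G3 stuck-at-1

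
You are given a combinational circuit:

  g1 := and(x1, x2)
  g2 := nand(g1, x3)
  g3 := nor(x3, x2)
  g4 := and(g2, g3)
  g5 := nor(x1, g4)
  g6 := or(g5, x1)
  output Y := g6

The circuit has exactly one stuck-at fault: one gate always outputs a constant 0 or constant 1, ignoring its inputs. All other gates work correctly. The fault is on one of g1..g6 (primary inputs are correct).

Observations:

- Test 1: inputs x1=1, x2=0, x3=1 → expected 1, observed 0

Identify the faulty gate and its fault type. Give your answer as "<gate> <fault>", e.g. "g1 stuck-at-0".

g6 stuck-at-0

Fault-free values for test 1 (x1=1, x2=0, x3=1): g1=0, g2=1, g3=0, g4=0, g5=0, g6=1, giving Y=1. Observed 0.
Test 1: faults giving observed 0 are {g6 stuck-at-0}.
Only g6 stuck-at-0 is consistent with every test.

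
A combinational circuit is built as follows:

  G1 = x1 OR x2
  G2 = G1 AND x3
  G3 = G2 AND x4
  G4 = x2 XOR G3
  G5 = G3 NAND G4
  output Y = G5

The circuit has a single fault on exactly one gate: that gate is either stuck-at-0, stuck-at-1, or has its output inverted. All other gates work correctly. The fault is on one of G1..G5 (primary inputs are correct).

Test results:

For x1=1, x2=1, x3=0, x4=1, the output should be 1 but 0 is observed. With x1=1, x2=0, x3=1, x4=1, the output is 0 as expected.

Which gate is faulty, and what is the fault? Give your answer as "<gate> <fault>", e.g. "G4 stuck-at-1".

Fault-free values for test 1 (x1=1, x2=1, x3=0, x4=1): G1=1, G2=0, G3=0, G4=1, G5=1, giving Y=1. Observed 0.
Test 1: faults giving observed 0 are {G5 stuck-at-0, G5 inverted output}.
Test 2 (x1=1, x2=0, x3=1, x4=1): fault-free G1=1, G2=1, G3=1, G4=1, G5=0 → 0; observed 0. Eliminates G5 inverted output.
Only G5 stuck-at-0 is consistent with every test.

G5 stuck-at-0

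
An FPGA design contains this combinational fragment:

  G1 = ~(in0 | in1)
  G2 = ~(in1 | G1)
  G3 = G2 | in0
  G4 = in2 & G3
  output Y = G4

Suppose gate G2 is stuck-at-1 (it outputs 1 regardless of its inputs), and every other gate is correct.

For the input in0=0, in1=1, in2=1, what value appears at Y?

1

Propagate with G2 forced: G1=0, G2=1 [stuck-at-1], G3=1, G4=1.
So Y = 1. (Without the fault it would be 0.)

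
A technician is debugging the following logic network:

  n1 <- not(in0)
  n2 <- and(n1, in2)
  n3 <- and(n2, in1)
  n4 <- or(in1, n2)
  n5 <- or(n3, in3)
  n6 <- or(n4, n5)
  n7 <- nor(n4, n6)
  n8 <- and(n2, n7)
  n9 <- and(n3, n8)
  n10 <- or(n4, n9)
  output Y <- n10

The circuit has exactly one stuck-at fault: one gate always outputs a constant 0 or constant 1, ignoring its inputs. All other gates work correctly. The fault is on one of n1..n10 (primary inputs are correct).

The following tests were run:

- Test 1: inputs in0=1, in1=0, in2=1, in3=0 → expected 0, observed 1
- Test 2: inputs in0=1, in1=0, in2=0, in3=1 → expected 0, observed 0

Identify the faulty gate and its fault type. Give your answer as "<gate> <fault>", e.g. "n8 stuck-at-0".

Fault-free values for test 1 (in0=1, in1=0, in2=1, in3=0): n1=0, n2=0, n3=0, n4=0, n5=0, n6=0, n7=1, n8=0, n9=0, n10=0, giving Y=0. Observed 1.
Test 1: faults giving observed 1 are {n1 stuck-at-1, n2 stuck-at-1, n4 stuck-at-1, n9 stuck-at-1, n10 stuck-at-1}.
Test 2 (in0=1, in1=0, in2=0, in3=1): fault-free n1=0, n2=0, n3=0, n4=0, n5=1, n6=1, n7=0, n8=0, n9=0, n10=0 → 0; observed 0. Eliminates n2 stuck-at-1, n4 stuck-at-1, n9 stuck-at-1, n10 stuck-at-1.
Only n1 stuck-at-1 is consistent with every test.

n1 stuck-at-1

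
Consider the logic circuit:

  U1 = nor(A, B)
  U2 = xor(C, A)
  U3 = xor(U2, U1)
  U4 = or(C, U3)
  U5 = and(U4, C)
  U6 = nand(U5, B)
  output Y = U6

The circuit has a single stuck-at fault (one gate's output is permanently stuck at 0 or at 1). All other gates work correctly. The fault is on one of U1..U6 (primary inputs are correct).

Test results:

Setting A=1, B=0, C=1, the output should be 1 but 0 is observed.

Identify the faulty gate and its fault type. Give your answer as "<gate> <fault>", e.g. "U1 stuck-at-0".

Fault-free values for test 1 (A=1, B=0, C=1): U1=0, U2=0, U3=0, U4=1, U5=1, U6=1, giving Y=1. Observed 0.
Test 1: faults giving observed 0 are {U6 stuck-at-0}.
Only U6 stuck-at-0 is consistent with every test.

U6 stuck-at-0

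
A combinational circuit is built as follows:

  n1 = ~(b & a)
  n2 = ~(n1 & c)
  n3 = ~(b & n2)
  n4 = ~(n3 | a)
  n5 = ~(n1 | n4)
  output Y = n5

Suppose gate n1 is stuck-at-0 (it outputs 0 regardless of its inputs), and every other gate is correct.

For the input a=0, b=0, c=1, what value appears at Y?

1

Propagate with n1 forced: n1=0 [stuck-at-0], n2=1, n3=1, n4=0, n5=1.
So Y = 1. (Without the fault it would be 0.)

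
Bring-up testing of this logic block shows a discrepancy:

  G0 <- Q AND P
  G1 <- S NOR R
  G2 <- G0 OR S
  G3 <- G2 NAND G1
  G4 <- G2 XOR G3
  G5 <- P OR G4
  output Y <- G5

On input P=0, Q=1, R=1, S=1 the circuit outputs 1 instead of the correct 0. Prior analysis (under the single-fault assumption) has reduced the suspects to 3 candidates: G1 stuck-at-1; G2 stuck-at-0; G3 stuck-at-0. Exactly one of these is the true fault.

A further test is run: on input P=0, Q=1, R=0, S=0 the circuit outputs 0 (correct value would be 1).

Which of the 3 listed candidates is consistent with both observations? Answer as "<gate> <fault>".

G3 stuck-at-0

Evaluate each candidate on input P=0, Q=1, R=0, S=0:
  G1 stuck-at-1: G0=0, G1=1 [stuck-at-1], G2=0, G3=1, G4=1, G5=1 → 1 — eliminated
  G2 stuck-at-0: G0=0, G1=1, G2=0 [stuck-at-0], G3=1, G4=1, G5=1 → 1 — eliminated
  G3 stuck-at-0: G0=0, G1=1, G2=0, G3=0 [stuck-at-0], G4=0, G5=0 → 0 — matches
Only G3 stuck-at-0 reproduces the observed 0.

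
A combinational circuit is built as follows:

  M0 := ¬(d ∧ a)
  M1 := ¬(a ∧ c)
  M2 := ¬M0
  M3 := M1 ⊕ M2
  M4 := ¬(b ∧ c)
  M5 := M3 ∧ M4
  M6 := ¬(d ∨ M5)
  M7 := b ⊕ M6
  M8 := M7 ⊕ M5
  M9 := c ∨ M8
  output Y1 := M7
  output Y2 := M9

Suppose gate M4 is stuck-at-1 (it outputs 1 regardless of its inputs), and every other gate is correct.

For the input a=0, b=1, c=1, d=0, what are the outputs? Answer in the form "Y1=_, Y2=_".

Y1=1, Y2=1

Propagate with M4 forced: M0=1, M1=1, M2=0, M3=1, M4=1 [stuck-at-1], M5=1, M6=0, M7=1, M8=0, M9=1.
So the outputs are Y1=1, Y2=1. (Without the fault they would be Y1=0, Y2=1.)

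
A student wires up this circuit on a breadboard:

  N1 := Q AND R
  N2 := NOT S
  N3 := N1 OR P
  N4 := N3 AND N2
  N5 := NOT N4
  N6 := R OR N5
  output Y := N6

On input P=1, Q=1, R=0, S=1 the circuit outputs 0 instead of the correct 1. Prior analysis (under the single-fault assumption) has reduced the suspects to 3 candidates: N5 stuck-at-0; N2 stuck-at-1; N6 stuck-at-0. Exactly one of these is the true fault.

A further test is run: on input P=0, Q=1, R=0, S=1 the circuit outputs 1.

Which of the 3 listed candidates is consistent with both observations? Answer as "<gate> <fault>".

Evaluate each candidate on input P=0, Q=1, R=0, S=1:
  N5 stuck-at-0: N1=0, N2=0, N3=0, N4=0, N5=0 [stuck-at-0], N6=0 → 0 — eliminated
  N2 stuck-at-1: N1=0, N2=1 [stuck-at-1], N3=0, N4=0, N5=1, N6=1 → 1 — matches
  N6 stuck-at-0: N1=0, N2=0, N3=0, N4=0, N5=1, N6=0 [stuck-at-0] → 0 — eliminated
Only N2 stuck-at-1 reproduces the observed 1.

N2 stuck-at-1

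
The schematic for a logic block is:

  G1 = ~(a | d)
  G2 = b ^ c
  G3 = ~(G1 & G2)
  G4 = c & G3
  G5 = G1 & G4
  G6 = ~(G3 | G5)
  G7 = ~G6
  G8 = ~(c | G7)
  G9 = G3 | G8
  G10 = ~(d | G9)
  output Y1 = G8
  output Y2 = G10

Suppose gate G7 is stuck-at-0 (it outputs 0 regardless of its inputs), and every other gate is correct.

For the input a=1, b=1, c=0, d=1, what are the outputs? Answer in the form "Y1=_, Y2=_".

Y1=1, Y2=0

Propagate with G7 forced: G1=0, G2=1, G3=1, G4=0, G5=0, G6=0, G7=0 [stuck-at-0], G8=1, G9=1, G10=0.
So the outputs are Y1=1, Y2=0. (Without the fault they would be Y1=0, Y2=0.)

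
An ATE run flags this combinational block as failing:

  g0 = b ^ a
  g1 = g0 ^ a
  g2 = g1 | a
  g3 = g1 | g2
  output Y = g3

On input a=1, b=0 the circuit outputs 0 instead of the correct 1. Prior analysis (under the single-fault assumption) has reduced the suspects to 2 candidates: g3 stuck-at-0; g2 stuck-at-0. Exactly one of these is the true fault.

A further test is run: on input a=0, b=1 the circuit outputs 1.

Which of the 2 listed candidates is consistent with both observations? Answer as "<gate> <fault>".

Evaluate each candidate on input a=0, b=1:
  g3 stuck-at-0: g0=1, g1=1, g2=1, g3=0 [stuck-at-0] → 0 — eliminated
  g2 stuck-at-0: g0=1, g1=1, g2=0 [stuck-at-0], g3=1 → 1 — matches
Only g2 stuck-at-0 reproduces the observed 1.

g2 stuck-at-0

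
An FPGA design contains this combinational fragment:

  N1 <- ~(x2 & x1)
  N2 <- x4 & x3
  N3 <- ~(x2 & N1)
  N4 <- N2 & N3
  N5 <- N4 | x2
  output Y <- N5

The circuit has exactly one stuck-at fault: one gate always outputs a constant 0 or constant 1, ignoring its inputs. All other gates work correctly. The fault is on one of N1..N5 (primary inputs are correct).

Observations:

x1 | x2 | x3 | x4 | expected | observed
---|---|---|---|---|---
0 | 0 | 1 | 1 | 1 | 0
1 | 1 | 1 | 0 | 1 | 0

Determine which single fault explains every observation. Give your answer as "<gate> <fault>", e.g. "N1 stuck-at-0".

Fault-free values for test 1 (x1=0, x2=0, x3=1, x4=1): N1=1, N2=1, N3=1, N4=1, N5=1, giving Y=1. Observed 0.
Test 1: faults giving observed 0 are {N2 stuck-at-0, N3 stuck-at-0, N4 stuck-at-0, N5 stuck-at-0}.
Test 2 (x1=1, x2=1, x3=1, x4=0): fault-free N1=0, N2=0, N3=1, N4=0, N5=1 → 1; observed 0. Eliminates N2 stuck-at-0, N3 stuck-at-0, N4 stuck-at-0.
Only N5 stuck-at-0 is consistent with every test.

N5 stuck-at-0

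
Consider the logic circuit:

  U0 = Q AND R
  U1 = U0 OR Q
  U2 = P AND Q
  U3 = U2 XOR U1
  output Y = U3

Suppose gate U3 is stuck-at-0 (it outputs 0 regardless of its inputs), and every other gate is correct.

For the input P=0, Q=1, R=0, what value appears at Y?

0

Propagate with U3 forced: U0=0, U1=1, U2=0, U3=0 [stuck-at-0].
So Y = 0. (Without the fault it would be 1.)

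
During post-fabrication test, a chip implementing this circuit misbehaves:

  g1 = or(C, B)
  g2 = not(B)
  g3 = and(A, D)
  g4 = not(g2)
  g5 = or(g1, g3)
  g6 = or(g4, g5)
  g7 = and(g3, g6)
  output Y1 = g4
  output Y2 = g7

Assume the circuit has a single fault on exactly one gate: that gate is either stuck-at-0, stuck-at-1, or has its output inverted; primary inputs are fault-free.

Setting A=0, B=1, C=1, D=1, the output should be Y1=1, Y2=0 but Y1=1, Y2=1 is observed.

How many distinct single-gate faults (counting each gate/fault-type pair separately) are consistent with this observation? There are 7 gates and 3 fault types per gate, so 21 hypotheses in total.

Fault-free: g1=1, g2=0, g3=0, g4=1, g5=1, g6=1, g7=0 → Y1=1, Y2=0. Observed Y1=1, Y2=1.
  g1: none of the 3 fault types match ✗
  g2: none of the 3 fault types match ✗
  g3: stuck-at-1, inverted output ✓; others ✗
  g4: none of the 3 fault types match ✗
  g5: none of the 3 fault types match ✗
  g6: none of the 3 fault types match ✗
  g7: stuck-at-1, inverted output ✓; others ✗
Consistent faults: {g3 stuck-at-1, g3 inverted output, g7 stuck-at-1, g7 inverted output} — 4 in all.

4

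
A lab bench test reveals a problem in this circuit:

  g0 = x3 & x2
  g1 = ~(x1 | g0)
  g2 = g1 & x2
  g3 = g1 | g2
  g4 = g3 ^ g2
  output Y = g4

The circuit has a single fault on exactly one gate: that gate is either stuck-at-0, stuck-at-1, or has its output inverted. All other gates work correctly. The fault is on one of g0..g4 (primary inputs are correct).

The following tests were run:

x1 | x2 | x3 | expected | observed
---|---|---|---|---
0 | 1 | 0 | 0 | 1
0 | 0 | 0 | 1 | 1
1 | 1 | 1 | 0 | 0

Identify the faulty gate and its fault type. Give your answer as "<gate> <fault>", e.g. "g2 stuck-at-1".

g2 stuck-at-0

Fault-free values for test 1 (x1=0, x2=1, x3=0): g0=0, g1=1, g2=1, g3=1, g4=0, giving Y=0. Observed 1.
Test 1: faults giving observed 1 are {g2 stuck-at-0, g2 inverted output, g3 stuck-at-0, g3 inverted output, g4 stuck-at-1, g4 inverted output}.
Test 2 (x1=0, x2=0, x3=0): fault-free g0=0, g1=1, g2=0, g3=1, g4=1 → 1; observed 1. Eliminates g2 inverted output, g3 stuck-at-0, g3 inverted output, g4 inverted output.
Test 3 (x1=1, x2=1, x3=1): fault-free g0=1, g1=0, g2=0, g3=0, g4=0 → 0; observed 0. Eliminates g4 stuck-at-1.
Only g2 stuck-at-0 is consistent with every test.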